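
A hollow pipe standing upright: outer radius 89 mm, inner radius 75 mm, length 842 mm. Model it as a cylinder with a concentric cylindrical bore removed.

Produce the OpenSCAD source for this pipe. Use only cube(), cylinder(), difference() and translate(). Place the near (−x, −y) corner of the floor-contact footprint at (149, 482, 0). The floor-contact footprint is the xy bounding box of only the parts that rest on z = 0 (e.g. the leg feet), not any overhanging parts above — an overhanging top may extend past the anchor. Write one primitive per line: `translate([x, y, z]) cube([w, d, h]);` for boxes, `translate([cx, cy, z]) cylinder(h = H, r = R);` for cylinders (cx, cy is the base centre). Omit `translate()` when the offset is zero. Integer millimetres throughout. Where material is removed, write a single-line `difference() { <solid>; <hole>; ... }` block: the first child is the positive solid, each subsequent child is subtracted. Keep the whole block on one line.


difference() { translate([238, 571, 0]) cylinder(h = 842, r = 89); translate([238, 571, 0]) cylinder(h = 842, r = 75); }


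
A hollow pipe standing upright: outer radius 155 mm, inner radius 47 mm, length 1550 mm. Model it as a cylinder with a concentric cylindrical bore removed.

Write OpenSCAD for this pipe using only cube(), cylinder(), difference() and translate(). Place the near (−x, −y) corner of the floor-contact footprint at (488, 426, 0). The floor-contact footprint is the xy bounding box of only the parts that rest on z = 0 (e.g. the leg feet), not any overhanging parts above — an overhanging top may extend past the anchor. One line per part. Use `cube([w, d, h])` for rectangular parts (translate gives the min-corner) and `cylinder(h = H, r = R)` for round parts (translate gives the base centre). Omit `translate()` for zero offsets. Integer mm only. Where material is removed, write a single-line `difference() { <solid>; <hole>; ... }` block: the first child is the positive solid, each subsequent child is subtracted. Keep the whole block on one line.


difference() { translate([643, 581, 0]) cylinder(h = 1550, r = 155); translate([643, 581, 0]) cylinder(h = 1550, r = 47); }


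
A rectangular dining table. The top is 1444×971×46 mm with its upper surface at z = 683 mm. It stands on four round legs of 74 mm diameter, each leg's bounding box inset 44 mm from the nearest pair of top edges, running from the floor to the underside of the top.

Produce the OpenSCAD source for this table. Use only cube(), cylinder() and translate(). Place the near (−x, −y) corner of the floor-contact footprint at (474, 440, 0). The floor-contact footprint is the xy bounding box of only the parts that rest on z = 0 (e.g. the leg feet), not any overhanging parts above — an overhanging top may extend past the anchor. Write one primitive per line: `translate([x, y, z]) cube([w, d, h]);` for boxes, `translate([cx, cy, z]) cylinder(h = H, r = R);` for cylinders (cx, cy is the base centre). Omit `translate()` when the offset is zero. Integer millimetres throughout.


translate([430, 396, 637]) cube([1444, 971, 46]);
translate([511, 477, 0]) cylinder(h = 637, r = 37);
translate([1793, 477, 0]) cylinder(h = 637, r = 37);
translate([511, 1286, 0]) cylinder(h = 637, r = 37);
translate([1793, 1286, 0]) cylinder(h = 637, r = 37);


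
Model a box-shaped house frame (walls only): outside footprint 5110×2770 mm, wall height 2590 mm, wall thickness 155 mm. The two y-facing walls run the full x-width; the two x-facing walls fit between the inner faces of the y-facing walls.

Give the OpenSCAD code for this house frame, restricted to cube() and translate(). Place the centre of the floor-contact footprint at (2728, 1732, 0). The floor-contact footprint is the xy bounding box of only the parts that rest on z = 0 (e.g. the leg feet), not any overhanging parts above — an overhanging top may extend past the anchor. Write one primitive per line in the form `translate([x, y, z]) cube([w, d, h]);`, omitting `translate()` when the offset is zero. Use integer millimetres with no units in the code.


translate([173, 347, 0]) cube([5110, 155, 2590]);
translate([173, 2962, 0]) cube([5110, 155, 2590]);
translate([173, 502, 0]) cube([155, 2460, 2590]);
translate([5128, 502, 0]) cube([155, 2460, 2590]);


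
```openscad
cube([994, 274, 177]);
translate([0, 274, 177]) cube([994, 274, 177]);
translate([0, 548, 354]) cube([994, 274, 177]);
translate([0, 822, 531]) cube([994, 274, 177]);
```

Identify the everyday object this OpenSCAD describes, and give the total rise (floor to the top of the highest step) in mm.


A staircase. The total rise is 708 mm.

4 identical blocks, each offset up and back from the previous — a staircase. Each step is 177 mm tall and there are 4 of them, so the total rise is 4 × 177 = 708 mm.


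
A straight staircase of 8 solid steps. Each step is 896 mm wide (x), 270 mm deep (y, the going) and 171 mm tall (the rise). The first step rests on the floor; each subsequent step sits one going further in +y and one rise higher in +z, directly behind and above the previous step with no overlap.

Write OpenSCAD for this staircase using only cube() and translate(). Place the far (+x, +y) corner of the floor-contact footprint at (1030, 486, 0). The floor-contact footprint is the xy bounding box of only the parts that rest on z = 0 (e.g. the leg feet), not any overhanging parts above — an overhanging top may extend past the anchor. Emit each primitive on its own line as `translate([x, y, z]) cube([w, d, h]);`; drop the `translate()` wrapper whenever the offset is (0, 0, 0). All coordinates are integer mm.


translate([134, 216, 0]) cube([896, 270, 171]);
translate([134, 486, 171]) cube([896, 270, 171]);
translate([134, 756, 342]) cube([896, 270, 171]);
translate([134, 1026, 513]) cube([896, 270, 171]);
translate([134, 1296, 684]) cube([896, 270, 171]);
translate([134, 1566, 855]) cube([896, 270, 171]);
translate([134, 1836, 1026]) cube([896, 270, 171]);
translate([134, 2106, 1197]) cube([896, 270, 171]);


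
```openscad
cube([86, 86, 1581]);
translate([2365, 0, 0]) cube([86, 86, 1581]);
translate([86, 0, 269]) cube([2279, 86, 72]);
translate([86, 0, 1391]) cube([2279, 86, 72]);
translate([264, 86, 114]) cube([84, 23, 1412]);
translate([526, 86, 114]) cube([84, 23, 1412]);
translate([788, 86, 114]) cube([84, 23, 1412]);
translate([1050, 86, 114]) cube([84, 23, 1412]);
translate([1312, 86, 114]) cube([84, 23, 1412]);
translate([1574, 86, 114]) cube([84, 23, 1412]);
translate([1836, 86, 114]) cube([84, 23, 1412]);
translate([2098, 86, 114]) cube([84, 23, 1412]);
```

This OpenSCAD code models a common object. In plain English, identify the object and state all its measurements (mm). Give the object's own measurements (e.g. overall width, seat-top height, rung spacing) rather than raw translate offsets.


A fence section. Two 86×86 mm posts, 1581 mm tall, stand on the floor with a clear span of 2279 mm between their inner faces. Two horizontal rails of 86×72 mm section span the gap between the posts with their undersides at z = 269 mm and z = 1391 mm, flush with the posts' −y face. 8 pickets, each 84 mm wide, 23 mm thick and 1412 mm tall, are fixed to the +y face of the rails with their bottoms at z = 114 mm, spaced across the span with a 178 mm gap after the −x post and between neighbouring pickets, with 183 mm left before the +x post.


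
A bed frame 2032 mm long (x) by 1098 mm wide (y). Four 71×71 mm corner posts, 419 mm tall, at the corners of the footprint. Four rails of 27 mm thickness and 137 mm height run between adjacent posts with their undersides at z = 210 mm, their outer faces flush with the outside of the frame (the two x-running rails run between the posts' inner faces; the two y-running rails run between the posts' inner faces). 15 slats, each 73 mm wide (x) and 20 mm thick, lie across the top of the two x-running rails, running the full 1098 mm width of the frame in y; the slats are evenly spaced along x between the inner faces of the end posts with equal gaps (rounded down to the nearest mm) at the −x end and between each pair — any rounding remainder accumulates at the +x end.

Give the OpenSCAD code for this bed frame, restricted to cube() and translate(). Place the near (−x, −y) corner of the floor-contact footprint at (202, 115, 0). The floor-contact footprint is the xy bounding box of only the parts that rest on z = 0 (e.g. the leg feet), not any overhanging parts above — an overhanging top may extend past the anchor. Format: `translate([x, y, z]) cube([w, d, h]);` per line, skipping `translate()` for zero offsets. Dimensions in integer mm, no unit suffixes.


translate([202, 115, 0]) cube([71, 71, 419]);
translate([202, 1142, 0]) cube([71, 71, 419]);
translate([2163, 115, 0]) cube([71, 71, 419]);
translate([2163, 1142, 0]) cube([71, 71, 419]);
translate([273, 115, 210]) cube([1890, 27, 137]);
translate([273, 1186, 210]) cube([1890, 27, 137]);
translate([202, 186, 210]) cube([27, 956, 137]);
translate([2207, 186, 210]) cube([27, 956, 137]);
translate([322, 115, 347]) cube([73, 1098, 20]);
translate([444, 115, 347]) cube([73, 1098, 20]);
translate([566, 115, 347]) cube([73, 1098, 20]);
translate([688, 115, 347]) cube([73, 1098, 20]);
translate([810, 115, 347]) cube([73, 1098, 20]);
translate([932, 115, 347]) cube([73, 1098, 20]);
translate([1054, 115, 347]) cube([73, 1098, 20]);
translate([1176, 115, 347]) cube([73, 1098, 20]);
translate([1298, 115, 347]) cube([73, 1098, 20]);
translate([1420, 115, 347]) cube([73, 1098, 20]);
translate([1542, 115, 347]) cube([73, 1098, 20]);
translate([1664, 115, 347]) cube([73, 1098, 20]);
translate([1786, 115, 347]) cube([73, 1098, 20]);
translate([1908, 115, 347]) cube([73, 1098, 20]);
translate([2030, 115, 347]) cube([73, 1098, 20]);


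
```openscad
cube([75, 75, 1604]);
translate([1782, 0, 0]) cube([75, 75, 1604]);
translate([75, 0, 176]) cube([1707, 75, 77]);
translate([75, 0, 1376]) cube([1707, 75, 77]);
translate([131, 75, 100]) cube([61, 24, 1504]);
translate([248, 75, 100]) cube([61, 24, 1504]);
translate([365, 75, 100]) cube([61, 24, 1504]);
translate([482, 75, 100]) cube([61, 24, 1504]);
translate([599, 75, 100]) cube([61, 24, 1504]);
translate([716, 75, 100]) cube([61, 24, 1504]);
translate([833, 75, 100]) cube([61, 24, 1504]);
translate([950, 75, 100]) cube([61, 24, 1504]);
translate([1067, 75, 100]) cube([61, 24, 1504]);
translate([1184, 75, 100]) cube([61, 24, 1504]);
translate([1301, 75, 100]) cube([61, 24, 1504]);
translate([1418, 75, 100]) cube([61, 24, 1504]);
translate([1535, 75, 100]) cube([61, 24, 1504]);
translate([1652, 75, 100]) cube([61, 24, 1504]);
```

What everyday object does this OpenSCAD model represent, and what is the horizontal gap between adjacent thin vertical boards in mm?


A fence section. The picket gap is 56 mm.

Two posts, two rails, 14 pickets — a fence section. Span 1707 mm holds 14 pickets of 61 mm with 15 equal gaps: ⌊(1707 − 14·61) / 15⌋ = 56 mm.


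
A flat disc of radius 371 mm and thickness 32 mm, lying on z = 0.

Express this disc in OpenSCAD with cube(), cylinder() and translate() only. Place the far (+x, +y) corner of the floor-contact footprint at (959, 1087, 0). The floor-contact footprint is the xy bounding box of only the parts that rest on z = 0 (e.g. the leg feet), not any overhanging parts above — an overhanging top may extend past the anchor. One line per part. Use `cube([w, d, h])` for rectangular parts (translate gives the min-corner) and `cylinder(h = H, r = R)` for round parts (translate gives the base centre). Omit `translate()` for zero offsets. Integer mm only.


translate([588, 716, 0]) cylinder(h = 32, r = 371);


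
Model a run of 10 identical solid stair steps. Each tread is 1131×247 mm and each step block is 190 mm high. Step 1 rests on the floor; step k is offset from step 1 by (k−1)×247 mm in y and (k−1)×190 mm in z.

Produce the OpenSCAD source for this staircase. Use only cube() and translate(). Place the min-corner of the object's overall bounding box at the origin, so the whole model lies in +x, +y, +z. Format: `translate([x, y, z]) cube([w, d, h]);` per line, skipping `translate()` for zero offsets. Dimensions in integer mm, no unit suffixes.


cube([1131, 247, 190]);
translate([0, 247, 190]) cube([1131, 247, 190]);
translate([0, 494, 380]) cube([1131, 247, 190]);
translate([0, 741, 570]) cube([1131, 247, 190]);
translate([0, 988, 760]) cube([1131, 247, 190]);
translate([0, 1235, 950]) cube([1131, 247, 190]);
translate([0, 1482, 1140]) cube([1131, 247, 190]);
translate([0, 1729, 1330]) cube([1131, 247, 190]);
translate([0, 1976, 1520]) cube([1131, 247, 190]);
translate([0, 2223, 1710]) cube([1131, 247, 190]);


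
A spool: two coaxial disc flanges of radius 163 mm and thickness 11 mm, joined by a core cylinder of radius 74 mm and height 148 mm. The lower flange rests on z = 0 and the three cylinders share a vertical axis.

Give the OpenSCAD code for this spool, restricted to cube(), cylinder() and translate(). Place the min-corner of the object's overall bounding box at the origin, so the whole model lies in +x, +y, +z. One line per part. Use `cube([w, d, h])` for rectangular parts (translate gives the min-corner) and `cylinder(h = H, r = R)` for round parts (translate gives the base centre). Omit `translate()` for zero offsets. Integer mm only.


translate([163, 163, 0]) cylinder(h = 11, r = 163);
translate([163, 163, 11]) cylinder(h = 148, r = 74);
translate([163, 163, 159]) cylinder(h = 11, r = 163);


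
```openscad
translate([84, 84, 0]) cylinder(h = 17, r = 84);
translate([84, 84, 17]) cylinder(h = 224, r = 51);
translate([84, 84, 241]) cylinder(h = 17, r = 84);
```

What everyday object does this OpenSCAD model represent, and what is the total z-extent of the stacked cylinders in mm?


A spool. The overall height is 258 mm.

Three coaxial cylinders, large–small–large — a spool. Two 17 mm flanges and a 224 mm core give 17 + 224 + 17 = 258 mm.


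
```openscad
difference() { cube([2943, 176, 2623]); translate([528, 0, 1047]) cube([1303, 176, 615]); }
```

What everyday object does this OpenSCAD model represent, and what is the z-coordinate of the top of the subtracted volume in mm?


A wall with a window opening. The window head height is 1662 mm.

A wall with a rectangular opening subtracted — a window. Sill at z = 1047, opening 615 mm tall, so the head is at 1047 + 615 = 1662 mm.


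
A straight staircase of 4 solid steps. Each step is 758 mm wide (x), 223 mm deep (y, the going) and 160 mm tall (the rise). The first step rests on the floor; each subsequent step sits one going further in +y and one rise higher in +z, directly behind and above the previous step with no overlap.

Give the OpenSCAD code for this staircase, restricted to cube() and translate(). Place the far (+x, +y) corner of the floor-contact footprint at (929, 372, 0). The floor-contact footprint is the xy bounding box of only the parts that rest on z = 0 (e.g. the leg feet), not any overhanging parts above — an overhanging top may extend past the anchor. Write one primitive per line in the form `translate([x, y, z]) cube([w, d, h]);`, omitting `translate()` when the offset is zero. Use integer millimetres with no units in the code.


translate([171, 149, 0]) cube([758, 223, 160]);
translate([171, 372, 160]) cube([758, 223, 160]);
translate([171, 595, 320]) cube([758, 223, 160]);
translate([171, 818, 480]) cube([758, 223, 160]);


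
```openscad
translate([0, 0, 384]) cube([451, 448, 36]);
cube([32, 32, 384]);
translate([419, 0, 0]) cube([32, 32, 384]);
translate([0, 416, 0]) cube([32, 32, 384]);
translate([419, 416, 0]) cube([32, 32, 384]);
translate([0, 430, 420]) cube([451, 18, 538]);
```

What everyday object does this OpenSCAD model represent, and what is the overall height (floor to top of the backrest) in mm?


A chair. The overall height is 958 mm.

A slab on four corner posts with a tall panel at the back — a chair. The seat slab sits at z = 384 with thickness 36, and the 538 mm backrest starts at the seat top, so the overall height is 384 + 36 + 538 = 958 mm.


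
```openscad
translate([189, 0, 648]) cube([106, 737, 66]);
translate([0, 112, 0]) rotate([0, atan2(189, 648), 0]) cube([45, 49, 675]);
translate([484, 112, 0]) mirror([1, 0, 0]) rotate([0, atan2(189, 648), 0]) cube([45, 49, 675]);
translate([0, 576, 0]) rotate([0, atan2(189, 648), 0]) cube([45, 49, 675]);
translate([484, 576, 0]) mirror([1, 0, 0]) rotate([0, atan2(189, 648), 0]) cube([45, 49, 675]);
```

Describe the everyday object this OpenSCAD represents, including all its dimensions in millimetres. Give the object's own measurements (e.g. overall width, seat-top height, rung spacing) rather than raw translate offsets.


A sawhorse. A 106×737×66 mm beam (x, y, z) sits on two A-frame leg pairs. Each pair is two raked legs of 45×49 mm section (49 mm along y) splaying symmetrically in x. Each leg rises 648 mm vertically over 189 mm of horizontal reach and is 675 mm long along its own axis. Every leg's outer bottom edge rests on the floor and its outer top edge meets a bottom edge of the beam — the left legs (tilting toward +x) meet the beam's −x bottom edge, the right legs (their mirror images, tilting toward −x) meet its +x bottom edge — so the leg tops tuck under the beam, the beam's underside is 648 mm above the floor, and the feet are 484 mm apart outside-to-outside with the beam centred between them. The two leg pairs are set in 112 mm from either end of the beam.


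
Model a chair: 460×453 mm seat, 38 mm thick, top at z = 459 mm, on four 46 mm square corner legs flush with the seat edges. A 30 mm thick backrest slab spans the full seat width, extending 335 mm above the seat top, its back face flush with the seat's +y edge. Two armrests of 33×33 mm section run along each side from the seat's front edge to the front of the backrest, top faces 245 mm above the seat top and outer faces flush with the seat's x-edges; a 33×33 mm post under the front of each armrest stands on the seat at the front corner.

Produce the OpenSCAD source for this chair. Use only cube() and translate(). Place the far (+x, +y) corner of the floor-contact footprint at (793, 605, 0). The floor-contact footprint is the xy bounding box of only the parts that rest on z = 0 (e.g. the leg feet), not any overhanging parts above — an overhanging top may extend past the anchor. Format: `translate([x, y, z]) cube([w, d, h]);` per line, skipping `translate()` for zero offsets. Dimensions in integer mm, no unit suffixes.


// leg_h = 459 - 38 = 421
// arm post h = 245 - 33 = 212
translate([333, 152, 421]) cube([460, 453, 38]);
translate([333, 152, 0]) cube([46, 46, 421]);
translate([747, 152, 0]) cube([46, 46, 421]);
translate([333, 559, 0]) cube([46, 46, 421]);
translate([747, 559, 0]) cube([46, 46, 421]);
translate([333, 575, 459]) cube([460, 30, 335]);
translate([333, 152, 671]) cube([33, 423, 33]);
translate([760, 152, 671]) cube([33, 423, 33]);
translate([333, 152, 459]) cube([33, 33, 212]);
translate([760, 152, 459]) cube([33, 33, 212]);


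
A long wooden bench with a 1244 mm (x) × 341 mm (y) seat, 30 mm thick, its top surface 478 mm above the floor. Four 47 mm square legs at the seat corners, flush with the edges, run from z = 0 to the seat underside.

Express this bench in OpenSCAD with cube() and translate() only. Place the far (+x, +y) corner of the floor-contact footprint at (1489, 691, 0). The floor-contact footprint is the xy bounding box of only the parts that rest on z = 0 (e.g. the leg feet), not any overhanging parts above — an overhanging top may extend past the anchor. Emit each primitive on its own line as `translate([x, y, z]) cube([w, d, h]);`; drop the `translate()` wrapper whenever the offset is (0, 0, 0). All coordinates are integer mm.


translate([245, 350, 448]) cube([1244, 341, 30]);
translate([245, 350, 0]) cube([47, 47, 448]);
translate([245, 644, 0]) cube([47, 47, 448]);
translate([1442, 350, 0]) cube([47, 47, 448]);
translate([1442, 644, 0]) cube([47, 47, 448]);


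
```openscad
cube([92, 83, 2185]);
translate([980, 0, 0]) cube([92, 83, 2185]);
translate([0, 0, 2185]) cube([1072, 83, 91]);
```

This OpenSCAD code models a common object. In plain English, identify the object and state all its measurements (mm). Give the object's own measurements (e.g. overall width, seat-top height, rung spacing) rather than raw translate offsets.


A door frame. The clear opening is 888 mm wide and 2185 mm high. Two 92 mm wide jambs, 83 mm deep, stand either side of the opening from the floor to the top of the opening. A 91 mm thick head sits across the top of both jambs, spanning the full outside width of the frame.


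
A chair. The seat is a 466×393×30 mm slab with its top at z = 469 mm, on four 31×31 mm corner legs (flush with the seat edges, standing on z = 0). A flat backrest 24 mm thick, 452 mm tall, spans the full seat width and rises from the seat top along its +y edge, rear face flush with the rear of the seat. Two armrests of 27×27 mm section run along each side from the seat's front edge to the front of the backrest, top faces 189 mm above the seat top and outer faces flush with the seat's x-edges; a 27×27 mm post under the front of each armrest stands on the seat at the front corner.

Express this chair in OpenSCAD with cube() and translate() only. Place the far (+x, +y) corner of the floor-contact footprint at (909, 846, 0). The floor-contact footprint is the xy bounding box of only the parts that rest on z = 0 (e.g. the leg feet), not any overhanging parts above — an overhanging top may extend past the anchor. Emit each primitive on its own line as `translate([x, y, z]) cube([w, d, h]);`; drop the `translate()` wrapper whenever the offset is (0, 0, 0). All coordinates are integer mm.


translate([443, 453, 439]) cube([466, 393, 30]);
translate([443, 453, 0]) cube([31, 31, 439]);
translate([878, 453, 0]) cube([31, 31, 439]);
translate([443, 815, 0]) cube([31, 31, 439]);
translate([878, 815, 0]) cube([31, 31, 439]);
translate([443, 822, 469]) cube([466, 24, 452]);
translate([443, 453, 631]) cube([27, 369, 27]);
translate([882, 453, 631]) cube([27, 369, 27]);
translate([443, 453, 469]) cube([27, 27, 162]);
translate([882, 453, 469]) cube([27, 27, 162]);


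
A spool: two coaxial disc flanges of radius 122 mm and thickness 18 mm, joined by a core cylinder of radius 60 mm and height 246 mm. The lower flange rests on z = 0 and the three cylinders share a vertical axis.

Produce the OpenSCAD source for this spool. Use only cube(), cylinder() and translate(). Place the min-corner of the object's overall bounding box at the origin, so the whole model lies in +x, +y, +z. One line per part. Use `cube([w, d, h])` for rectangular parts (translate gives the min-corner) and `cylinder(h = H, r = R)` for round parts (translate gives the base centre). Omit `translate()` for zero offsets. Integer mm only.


translate([122, 122, 0]) cylinder(h = 18, r = 122);
translate([122, 122, 18]) cylinder(h = 246, r = 60);
translate([122, 122, 264]) cylinder(h = 18, r = 122);


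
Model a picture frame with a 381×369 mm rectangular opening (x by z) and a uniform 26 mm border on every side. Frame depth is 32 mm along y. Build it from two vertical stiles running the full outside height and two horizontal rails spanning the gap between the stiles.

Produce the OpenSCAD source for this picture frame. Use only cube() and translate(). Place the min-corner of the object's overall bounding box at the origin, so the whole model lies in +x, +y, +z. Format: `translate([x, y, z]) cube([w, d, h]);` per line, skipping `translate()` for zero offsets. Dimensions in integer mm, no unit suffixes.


cube([26, 32, 421]);
translate([407, 0, 0]) cube([26, 32, 421]);
translate([26, 0, 0]) cube([381, 32, 26]);
translate([26, 0, 395]) cube([381, 32, 26]);


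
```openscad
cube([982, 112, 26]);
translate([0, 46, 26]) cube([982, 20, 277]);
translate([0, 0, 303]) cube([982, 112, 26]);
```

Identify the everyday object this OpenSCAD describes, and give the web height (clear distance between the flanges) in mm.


An I-beam. The web height is 277 mm.

Two wide flanges with a thin centred web — an I-beam. Overall 329 mm minus two 26 mm flanges gives a web of 329 − 2·26 = 277 mm.


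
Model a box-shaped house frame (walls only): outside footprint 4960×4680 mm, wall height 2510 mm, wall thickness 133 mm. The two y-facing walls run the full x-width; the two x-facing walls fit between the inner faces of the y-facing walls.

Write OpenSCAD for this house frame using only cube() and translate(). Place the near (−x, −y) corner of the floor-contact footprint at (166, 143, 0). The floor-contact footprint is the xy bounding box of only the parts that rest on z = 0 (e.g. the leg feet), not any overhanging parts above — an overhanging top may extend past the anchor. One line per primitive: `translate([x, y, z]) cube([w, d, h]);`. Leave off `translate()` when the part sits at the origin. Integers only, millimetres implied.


translate([166, 143, 0]) cube([4960, 133, 2510]);
translate([166, 4690, 0]) cube([4960, 133, 2510]);
translate([166, 276, 0]) cube([133, 4414, 2510]);
translate([4993, 276, 0]) cube([133, 4414, 2510]);


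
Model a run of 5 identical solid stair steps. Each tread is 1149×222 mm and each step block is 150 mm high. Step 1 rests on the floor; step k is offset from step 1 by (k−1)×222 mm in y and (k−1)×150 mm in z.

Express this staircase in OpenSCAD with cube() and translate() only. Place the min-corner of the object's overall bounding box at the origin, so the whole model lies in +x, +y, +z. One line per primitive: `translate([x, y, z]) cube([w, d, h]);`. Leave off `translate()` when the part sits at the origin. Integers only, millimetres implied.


cube([1149, 222, 150]);
translate([0, 222, 150]) cube([1149, 222, 150]);
translate([0, 444, 300]) cube([1149, 222, 150]);
translate([0, 666, 450]) cube([1149, 222, 150]);
translate([0, 888, 600]) cube([1149, 222, 150]);


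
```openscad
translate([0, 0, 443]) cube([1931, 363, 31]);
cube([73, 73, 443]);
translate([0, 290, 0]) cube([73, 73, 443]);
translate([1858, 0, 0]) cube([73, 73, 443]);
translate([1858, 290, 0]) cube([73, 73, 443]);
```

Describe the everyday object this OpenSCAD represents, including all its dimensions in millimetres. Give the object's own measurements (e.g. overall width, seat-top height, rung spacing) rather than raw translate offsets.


A bench: a 1931×363 mm seat slab, 31 mm thick, top at z = 474 mm, on four 73×73 mm square legs flush with the seat corners and standing on z = 0.


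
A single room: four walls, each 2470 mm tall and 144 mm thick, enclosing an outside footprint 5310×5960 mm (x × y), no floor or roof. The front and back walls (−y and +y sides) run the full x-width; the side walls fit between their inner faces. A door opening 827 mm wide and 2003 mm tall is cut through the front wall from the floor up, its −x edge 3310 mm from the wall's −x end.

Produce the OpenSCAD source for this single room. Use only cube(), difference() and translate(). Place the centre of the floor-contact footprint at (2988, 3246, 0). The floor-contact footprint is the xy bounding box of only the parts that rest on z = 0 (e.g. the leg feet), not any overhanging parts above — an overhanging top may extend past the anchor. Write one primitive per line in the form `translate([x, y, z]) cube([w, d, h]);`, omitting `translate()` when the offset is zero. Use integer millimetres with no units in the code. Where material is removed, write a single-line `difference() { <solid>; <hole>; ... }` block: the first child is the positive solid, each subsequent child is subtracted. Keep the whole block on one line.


difference() { translate([333, 266, 0]) cube([5310, 144, 2470]); translate([3643, 266, 0]) cube([827, 144, 2003]); }
translate([333, 6082, 0]) cube([5310, 144, 2470]);
translate([333, 410, 0]) cube([144, 5672, 2470]);
translate([5499, 410, 0]) cube([144, 5672, 2470]);


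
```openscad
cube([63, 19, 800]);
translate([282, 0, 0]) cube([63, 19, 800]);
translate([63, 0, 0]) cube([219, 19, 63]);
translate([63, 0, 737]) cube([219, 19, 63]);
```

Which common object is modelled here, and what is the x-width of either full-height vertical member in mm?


A picture frame. The border width is 63 mm.

Four thin pieces enclosing a rectangular opening — a picture frame. The two full-height stiles are 800 mm tall; the top rail sits at z = 737 and is 63 mm tall, so the border above the opening is 800 − 737 = 63 mm, matching the stile x-width.


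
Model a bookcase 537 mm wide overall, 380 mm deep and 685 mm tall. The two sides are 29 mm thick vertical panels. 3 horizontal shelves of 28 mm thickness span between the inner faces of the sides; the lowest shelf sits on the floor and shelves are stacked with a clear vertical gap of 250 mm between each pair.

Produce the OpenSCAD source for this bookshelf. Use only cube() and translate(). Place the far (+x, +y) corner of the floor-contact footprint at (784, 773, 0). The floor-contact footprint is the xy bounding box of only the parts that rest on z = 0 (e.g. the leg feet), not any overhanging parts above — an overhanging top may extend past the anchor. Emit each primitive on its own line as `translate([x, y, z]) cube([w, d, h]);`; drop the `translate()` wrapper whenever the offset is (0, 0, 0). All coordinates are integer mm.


translate([247, 393, 0]) cube([29, 380, 685]);
translate([755, 393, 0]) cube([29, 380, 685]);
translate([276, 393, 0]) cube([479, 380, 28]);
translate([276, 393, 278]) cube([479, 380, 28]);
translate([276, 393, 556]) cube([479, 380, 28]);


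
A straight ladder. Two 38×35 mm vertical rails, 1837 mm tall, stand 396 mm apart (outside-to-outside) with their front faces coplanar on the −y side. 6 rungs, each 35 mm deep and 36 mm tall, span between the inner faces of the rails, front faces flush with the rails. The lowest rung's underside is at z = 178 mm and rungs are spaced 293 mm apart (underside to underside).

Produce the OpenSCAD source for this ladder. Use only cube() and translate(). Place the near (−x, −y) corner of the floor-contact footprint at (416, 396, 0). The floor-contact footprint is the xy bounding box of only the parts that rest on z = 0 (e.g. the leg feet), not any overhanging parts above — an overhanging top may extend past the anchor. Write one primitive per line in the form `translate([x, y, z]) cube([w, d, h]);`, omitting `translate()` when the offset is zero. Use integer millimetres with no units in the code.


translate([416, 396, 0]) cube([38, 35, 1837]);
translate([774, 396, 0]) cube([38, 35, 1837]);
translate([454, 396, 178]) cube([320, 35, 36]);
translate([454, 396, 471]) cube([320, 35, 36]);
translate([454, 396, 764]) cube([320, 35, 36]);
translate([454, 396, 1057]) cube([320, 35, 36]);
translate([454, 396, 1350]) cube([320, 35, 36]);
translate([454, 396, 1643]) cube([320, 35, 36]);


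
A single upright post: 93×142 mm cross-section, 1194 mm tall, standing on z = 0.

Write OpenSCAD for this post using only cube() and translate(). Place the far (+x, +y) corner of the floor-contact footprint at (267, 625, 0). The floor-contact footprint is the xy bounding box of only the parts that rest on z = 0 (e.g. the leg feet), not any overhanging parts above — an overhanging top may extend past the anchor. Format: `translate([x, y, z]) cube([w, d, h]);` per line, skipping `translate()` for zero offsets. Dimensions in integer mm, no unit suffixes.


translate([174, 483, 0]) cube([93, 142, 1194]);


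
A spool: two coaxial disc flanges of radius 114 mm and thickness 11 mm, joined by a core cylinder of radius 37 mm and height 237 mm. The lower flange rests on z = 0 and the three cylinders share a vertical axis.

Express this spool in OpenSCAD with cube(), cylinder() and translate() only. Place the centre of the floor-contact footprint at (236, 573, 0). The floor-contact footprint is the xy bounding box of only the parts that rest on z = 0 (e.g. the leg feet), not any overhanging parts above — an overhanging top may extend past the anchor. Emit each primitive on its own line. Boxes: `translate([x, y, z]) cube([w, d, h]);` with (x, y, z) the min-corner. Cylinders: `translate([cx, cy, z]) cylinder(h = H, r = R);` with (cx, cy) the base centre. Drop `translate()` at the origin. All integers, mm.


translate([236, 573, 0]) cylinder(h = 11, r = 114);
translate([236, 573, 11]) cylinder(h = 237, r = 37);
translate([236, 573, 248]) cylinder(h = 11, r = 114);


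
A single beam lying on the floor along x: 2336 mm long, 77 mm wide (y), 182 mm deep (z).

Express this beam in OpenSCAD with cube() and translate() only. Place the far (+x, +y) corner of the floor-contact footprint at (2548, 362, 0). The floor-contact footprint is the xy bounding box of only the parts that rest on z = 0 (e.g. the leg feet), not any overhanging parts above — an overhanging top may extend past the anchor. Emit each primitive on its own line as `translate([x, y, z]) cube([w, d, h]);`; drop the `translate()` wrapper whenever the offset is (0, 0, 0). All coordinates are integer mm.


translate([212, 285, 0]) cube([2336, 77, 182]);


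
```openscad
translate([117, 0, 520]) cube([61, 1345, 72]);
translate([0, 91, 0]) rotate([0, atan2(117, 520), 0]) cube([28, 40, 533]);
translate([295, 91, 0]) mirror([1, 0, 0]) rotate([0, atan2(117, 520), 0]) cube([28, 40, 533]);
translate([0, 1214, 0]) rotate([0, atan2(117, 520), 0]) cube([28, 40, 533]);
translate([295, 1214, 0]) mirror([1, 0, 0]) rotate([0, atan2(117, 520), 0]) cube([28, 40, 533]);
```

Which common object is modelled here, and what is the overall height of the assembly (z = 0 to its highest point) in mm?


A sawhorse. The overall height is 592 mm.

A beam across two mirrored pairs of raked legs — a sawhorse. The beam's underside is at z = 520 (matching the legs' vertical rise in atan2(117, 520)) and the beam is 72 mm tall, so its top is at 520 + 72 = 592 mm. The raked legs top out at the beam's underside, so that is the highest point.


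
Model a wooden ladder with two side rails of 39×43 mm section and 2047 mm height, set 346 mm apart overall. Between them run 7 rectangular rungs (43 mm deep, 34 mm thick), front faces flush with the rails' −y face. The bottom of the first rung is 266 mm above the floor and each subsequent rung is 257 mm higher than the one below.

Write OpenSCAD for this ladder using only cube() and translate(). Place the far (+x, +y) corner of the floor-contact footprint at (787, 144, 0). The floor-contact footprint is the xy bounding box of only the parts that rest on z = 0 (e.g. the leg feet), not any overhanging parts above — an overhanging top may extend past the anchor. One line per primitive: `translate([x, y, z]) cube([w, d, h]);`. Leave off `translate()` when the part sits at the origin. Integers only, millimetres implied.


translate([441, 101, 0]) cube([39, 43, 2047]);
translate([748, 101, 0]) cube([39, 43, 2047]);
translate([480, 101, 266]) cube([268, 43, 34]);
translate([480, 101, 523]) cube([268, 43, 34]);
translate([480, 101, 780]) cube([268, 43, 34]);
translate([480, 101, 1037]) cube([268, 43, 34]);
translate([480, 101, 1294]) cube([268, 43, 34]);
translate([480, 101, 1551]) cube([268, 43, 34]);
translate([480, 101, 1808]) cube([268, 43, 34]);


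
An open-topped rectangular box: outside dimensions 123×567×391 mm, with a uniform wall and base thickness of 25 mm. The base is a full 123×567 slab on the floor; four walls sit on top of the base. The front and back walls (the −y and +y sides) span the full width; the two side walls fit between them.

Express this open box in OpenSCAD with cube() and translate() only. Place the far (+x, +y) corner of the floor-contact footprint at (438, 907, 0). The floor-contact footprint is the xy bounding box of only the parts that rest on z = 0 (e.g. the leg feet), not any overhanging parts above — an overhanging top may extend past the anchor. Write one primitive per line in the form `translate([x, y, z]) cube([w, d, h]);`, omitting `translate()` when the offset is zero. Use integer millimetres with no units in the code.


translate([315, 340, 0]) cube([123, 567, 25]);
translate([315, 340, 25]) cube([123, 25, 366]);
translate([315, 882, 25]) cube([123, 25, 366]);
translate([315, 365, 25]) cube([25, 517, 366]);
translate([413, 365, 25]) cube([25, 517, 366]);


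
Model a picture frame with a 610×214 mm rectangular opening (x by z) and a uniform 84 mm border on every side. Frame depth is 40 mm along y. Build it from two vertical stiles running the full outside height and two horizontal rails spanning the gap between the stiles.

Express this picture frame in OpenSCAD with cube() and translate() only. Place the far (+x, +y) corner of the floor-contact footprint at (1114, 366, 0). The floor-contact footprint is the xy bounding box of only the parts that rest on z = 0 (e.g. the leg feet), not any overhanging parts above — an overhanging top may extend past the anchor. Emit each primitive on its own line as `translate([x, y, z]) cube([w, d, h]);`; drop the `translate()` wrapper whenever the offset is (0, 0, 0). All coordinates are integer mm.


translate([336, 326, 0]) cube([84, 40, 382]);
translate([1030, 326, 0]) cube([84, 40, 382]);
translate([420, 326, 0]) cube([610, 40, 84]);
translate([420, 326, 298]) cube([610, 40, 84]);


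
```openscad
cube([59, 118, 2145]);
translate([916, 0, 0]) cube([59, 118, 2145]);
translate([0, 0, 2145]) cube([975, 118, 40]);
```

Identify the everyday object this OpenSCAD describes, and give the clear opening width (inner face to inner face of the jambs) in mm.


A door frame. The clear opening width is 857 mm.

Two 2145 mm tall posts with a header on top — a door frame. The left jamb is 59 mm wide at x = 0; the right jamb starts at x = 916. The clear opening is 916 − 59 = 857 mm.


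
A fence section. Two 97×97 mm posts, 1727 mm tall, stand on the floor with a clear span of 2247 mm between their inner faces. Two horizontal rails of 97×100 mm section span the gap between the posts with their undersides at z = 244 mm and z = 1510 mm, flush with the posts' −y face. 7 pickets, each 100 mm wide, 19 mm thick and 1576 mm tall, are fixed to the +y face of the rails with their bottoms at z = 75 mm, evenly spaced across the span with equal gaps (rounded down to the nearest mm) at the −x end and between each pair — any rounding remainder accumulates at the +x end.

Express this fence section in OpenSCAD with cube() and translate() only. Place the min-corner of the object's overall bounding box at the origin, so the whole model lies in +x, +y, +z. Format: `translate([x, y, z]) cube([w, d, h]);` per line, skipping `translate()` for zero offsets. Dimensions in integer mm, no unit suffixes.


cube([97, 97, 1727]);
translate([2344, 0, 0]) cube([97, 97, 1727]);
translate([97, 0, 244]) cube([2247, 97, 100]);
translate([97, 0, 1510]) cube([2247, 97, 100]);
translate([290, 97, 75]) cube([100, 19, 1576]);
translate([583, 97, 75]) cube([100, 19, 1576]);
translate([876, 97, 75]) cube([100, 19, 1576]);
translate([1169, 97, 75]) cube([100, 19, 1576]);
translate([1462, 97, 75]) cube([100, 19, 1576]);
translate([1755, 97, 75]) cube([100, 19, 1576]);
translate([2048, 97, 75]) cube([100, 19, 1576]);


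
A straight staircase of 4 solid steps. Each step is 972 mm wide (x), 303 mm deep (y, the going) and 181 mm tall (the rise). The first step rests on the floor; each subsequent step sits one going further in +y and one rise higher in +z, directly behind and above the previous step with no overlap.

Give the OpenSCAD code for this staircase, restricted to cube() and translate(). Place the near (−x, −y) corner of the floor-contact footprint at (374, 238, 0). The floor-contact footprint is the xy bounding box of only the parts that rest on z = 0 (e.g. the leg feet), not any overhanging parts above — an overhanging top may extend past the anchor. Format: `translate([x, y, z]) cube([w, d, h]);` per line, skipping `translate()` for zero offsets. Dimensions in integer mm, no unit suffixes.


translate([374, 238, 0]) cube([972, 303, 181]);
translate([374, 541, 181]) cube([972, 303, 181]);
translate([374, 844, 362]) cube([972, 303, 181]);
translate([374, 1147, 543]) cube([972, 303, 181]);
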